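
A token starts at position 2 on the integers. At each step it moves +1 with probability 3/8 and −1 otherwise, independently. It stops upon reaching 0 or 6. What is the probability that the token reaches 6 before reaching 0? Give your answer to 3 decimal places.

Let r = q/p = (5/8)/(3/8) = 5/3. The recurrence P(i) = p·P(i+1) + q·P(i−1) with P(0)=0, P(6)=1 gives P(i) = (1 − r^i)/(1 − r^6).
P(2) = (1 − (5/3)^2) / (1 − (5/3)^6) = 81/931 ≈ 0.087.

0.087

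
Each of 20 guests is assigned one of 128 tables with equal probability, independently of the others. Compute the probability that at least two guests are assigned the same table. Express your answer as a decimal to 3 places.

It's easier to compute the probability that all 20 are distinct.
P(all distinct) = 128/128 · 127/128 · ··· · 109/128 ≈ 0.209.
So the probability of at least one match is 1 − 0.209 = 0.791.

0.791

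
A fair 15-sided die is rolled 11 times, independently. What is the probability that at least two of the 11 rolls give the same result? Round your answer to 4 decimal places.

P(all 11 different) = 15/15 · 14/15 · ··· · 5/15 ≈ 0.0063.
P(at least two equal) = 1 − 0.0063 = 0.9937.

0.9937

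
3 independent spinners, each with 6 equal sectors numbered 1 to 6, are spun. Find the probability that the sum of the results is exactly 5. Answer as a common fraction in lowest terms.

1/36

There are 6^3 = 216 equally likely outcomes.
The number of ordered 3-tuples from {1,…,6} summing to 5 is 6.
P(sum = 5) = 6/216 = 1/36.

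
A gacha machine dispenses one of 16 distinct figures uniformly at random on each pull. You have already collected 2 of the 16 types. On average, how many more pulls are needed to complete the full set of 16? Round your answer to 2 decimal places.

52.02

Starting from 2 distinct types, each trial gives a new one with probability (16−i)/16 when i types are held, so the wait for the next new type is 16/(16−i).
E = 16/14 + 16/13 + 16/12 + 16/11 + 16/10 + 16/9 + 16/8 + 16/7 + 16/6 + 16/5 + 16/4 + 16/3 + 16/2 + 16/1 = 2343466/45045 ≈ 52.02.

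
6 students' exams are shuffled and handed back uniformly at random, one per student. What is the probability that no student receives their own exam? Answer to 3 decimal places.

0.368

This is the derangement probability: permutations of 6 with no fixed point.
D(6) = 6! · (1 − 1/1! + 1/2! − ··· + (−1)^6/6!) = 265.
P = 265/720 = 53/144 ≈ 0.368.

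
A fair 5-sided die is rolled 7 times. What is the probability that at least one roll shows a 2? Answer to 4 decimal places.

0.7903

P(no roll shows a 2) = (4/5)^7 ≈ 0.2097.
P(at least one) = 1 − 0.2097 = 0.7903.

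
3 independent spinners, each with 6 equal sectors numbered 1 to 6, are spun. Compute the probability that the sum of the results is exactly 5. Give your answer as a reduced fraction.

1/36

There are 6^3 = 216 equally likely outcomes.
The number of ordered 3-tuples from {1,…,6} summing to 5 is 6.
P(sum = 5) = 6/216 = 1/36.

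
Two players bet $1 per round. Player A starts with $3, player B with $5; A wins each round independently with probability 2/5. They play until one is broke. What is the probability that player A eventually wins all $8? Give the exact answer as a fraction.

608/6305

Let r = q/p = (3/5)/(2/5) = 3/2. The recurrence P(i) = p·P(i+1) + q·P(i−1) with P(0)=0, P(8)=1 gives P(i) = (1 − r^i)/(1 − r^8).
P(3) = (1 − (3/2)^3) / (1 − (3/2)^8) = 608/6305.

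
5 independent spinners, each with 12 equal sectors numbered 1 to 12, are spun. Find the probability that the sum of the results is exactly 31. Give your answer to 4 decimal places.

There are 12^5 = 248832 equally likely outcomes.
The number of ordered 5-tuples from {1,…,12} summing to 31 is 12255.
P(sum = 31) = 12255/248832 = 4085/82944 ≈ 0.0493.

0.0493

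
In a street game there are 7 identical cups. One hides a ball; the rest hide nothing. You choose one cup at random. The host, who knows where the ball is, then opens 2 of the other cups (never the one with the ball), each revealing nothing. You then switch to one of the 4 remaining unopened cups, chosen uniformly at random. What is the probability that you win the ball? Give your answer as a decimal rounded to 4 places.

Your original cup holds the ball with probability 1/7, so the other 6 collectively hold it with probability 6/7.
The host can always find 2 empty cups to open, so the reveals don't change that 6/7; it is now spread over the 4 remaining unopened cups.
P(win by switching) = (6/7) · (1/4) = 3/14 ≈ 0.2143.

0.2143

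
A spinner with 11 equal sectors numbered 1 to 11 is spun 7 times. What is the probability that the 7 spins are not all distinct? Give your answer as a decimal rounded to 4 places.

P(all 7 different) = 11/11 · 10/11 · ··· · 5/11 ≈ 0.0853.
P(at least two equal) = 1 − 0.0853 = 0.9147.

0.9147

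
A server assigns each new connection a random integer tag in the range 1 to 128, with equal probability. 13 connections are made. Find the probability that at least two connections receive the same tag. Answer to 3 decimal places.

0.468

It's easier to compute the probability that all 13 are distinct.
P(all distinct) = 128/128 · 127/128 · ··· · 116/128 ≈ 0.532.
So the probability of at least one match is 1 − 0.532 = 0.468.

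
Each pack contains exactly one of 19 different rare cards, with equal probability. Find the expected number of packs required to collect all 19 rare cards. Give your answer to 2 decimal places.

After i distinct types are collected, each trial gives a new one with probability (19−i)/19, so the expected wait for the next new type is 19/(19−i).
E = 19/19 + 19/18 + 19/17 + 19/16 + 19/15 + 19/14 + 19/13 + 19/12 + 19/11 + 19/10 + 19/9 + 19/8 + 19/7 + 19/6 + 19/5 + 19/4 + 19/3 + 19/2 + 19/1 = 275295799/4084080 ≈ 67.41.

67.41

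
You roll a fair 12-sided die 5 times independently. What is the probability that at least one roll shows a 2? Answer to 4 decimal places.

0.3528

P(no roll shows a 2) = (11/12)^5 ≈ 0.6472.
P(at least one) = 1 − 0.6472 = 0.3528.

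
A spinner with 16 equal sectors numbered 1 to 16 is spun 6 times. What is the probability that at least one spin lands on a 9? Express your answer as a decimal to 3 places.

0.321

P(no spin lands on a 9) = (15/16)^6 ≈ 0.679.
P(at least one) = 1 − 0.679 = 0.321.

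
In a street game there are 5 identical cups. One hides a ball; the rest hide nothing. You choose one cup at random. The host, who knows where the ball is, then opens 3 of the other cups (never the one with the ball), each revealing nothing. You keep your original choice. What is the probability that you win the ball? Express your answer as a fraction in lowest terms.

1/5

The host can always open 3 empty cups regardless of your choice, so the reveals give no information about your original cup.
P(win by staying) = 1/5.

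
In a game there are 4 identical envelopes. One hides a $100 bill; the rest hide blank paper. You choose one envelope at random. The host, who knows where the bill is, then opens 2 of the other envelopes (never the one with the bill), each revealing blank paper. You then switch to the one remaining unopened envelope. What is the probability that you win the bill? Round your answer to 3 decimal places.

0.750

Your original envelope holds the bill with probability 1/4, so the other 3 collectively hold it with probability 3/4.
The host can always find 2 empty envelopes to open, so the reveals don't change that 3/4; it is now spread over the 1 remaining unopened envelope.
P(win by switching) = (3/4) · (1/1) = 3/4 ≈ 0.750.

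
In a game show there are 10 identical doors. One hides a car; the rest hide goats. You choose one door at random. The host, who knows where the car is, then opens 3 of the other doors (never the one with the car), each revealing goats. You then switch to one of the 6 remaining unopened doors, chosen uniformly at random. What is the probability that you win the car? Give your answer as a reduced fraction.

Your original door holds the car with probability 1/10, so the other 9 collectively hold it with probability 9/10.
The host can always find 3 empty doors to open, so the reveals don't change that 9/10; it is now spread over the 6 remaining unopened doors.
P(win by switching) = (9/10) · (1/6) = 3/20.

3/20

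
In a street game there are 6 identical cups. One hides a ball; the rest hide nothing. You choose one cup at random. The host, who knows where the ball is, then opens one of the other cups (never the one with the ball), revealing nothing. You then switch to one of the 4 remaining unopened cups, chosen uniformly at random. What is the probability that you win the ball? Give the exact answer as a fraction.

5/24

Your original cup holds the ball with probability 1/6, so the other 5 collectively hold it with probability 5/6.
The host can always find an empty cup to open, so this doesn't change that 5/6; it is now spread over the 4 remaining unopened cups.
P(win by switching) = (5/6) · (1/4) = 5/24.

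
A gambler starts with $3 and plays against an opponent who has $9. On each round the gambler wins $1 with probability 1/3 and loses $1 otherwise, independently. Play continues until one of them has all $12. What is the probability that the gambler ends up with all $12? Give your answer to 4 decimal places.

Let r = q/p = (2/3)/(1/3) = 2. The recurrence P(i) = p·P(i+1) + q·P(i−1) with P(0)=0, P(12)=1 gives P(i) = (1 − r^i)/(1 − r^12).
P(3) = (1 − (2)^3) / (1 − (2)^12) = 1/585 ≈ 0.0017.

0.0017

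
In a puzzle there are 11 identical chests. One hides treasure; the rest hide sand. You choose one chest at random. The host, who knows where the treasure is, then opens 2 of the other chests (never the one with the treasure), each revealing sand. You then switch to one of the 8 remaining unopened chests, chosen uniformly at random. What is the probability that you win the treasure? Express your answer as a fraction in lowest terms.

Your original chest holds the treasure with probability 1/11, so the other 10 collectively hold it with probability 10/11.
The host can always find 2 empty chests to open, so the reveals don't change that 10/11; it is now spread over the 8 remaining unopened chests.
P(win by switching) = (10/11) · (1/8) = 5/44.

5/44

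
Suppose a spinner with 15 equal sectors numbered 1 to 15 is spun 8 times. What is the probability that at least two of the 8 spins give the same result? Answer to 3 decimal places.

0.899

P(all 8 different) = 15/15 · 14/15 · ··· · 8/15 ≈ 0.101.
P(at least two equal) = 1 − 0.101 = 0.899.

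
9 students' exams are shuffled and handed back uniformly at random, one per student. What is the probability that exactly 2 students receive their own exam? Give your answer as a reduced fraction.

Choose which 2 of the 9 are fixed: C(9,2) = 36 ways.
The remaining 7 must have no fixed point: D(7) = 1854.
P = 36·1854/362880 = 103/560.

103/560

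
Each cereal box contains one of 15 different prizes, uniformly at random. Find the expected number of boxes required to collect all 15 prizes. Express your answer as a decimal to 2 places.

After i distinct types are collected, each trial gives a new one with probability (15−i)/15, so the expected wait for the next new type is 15/(15−i).
E = 15/15 + 15/14 + 15/13 + 15/12 + 15/11 + 15/10 + 15/9 + 15/8 + 15/7 + 15/6 + 15/5 + 15/4 + 15/3 + 15/2 + 15/1 = 1195757/24024 ≈ 49.77.

49.77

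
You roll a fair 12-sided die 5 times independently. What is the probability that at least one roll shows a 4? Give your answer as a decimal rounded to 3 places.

0.353

P(no roll shows a 4) = (11/12)^5 ≈ 0.647.
P(at least one) = 1 − 0.647 = 0.353.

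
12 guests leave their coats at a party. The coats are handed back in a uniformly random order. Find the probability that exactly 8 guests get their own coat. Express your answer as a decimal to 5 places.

Choose which 8 of the 12 are fixed: C(12,8) = 495 ways.
The remaining 4 must have no fixed point: D(4) = 9.
P = 495·9/479001600 = 1/107520 ≈ 0.00001.

0.00001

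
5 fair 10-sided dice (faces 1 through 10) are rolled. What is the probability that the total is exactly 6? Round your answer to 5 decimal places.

0.00005

There are 10^5 = 100000 equally likely outcomes.
The number of ordered 5-tuples from {1,…,10} summing to 6 is 5.
P(sum = 6) = 5/100000 = 1/20000 ≈ 0.00005.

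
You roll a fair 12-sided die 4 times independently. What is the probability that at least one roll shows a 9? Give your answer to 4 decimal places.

0.2939

P(no roll shows a 9) = (11/12)^4 ≈ 0.7061.
P(at least one) = 1 − 0.7061 = 0.2939.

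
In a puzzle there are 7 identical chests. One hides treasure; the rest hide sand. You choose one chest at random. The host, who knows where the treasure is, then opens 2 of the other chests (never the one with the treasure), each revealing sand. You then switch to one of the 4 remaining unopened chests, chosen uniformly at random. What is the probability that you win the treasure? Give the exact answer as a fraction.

Your original chest holds the treasure with probability 1/7, so the other 6 collectively hold it with probability 6/7.
The host can always find 2 empty chests to open, so the reveals don't change that 6/7; it is now spread over the 4 remaining unopened chests.
P(win by switching) = (6/7) · (1/4) = 3/14.

3/14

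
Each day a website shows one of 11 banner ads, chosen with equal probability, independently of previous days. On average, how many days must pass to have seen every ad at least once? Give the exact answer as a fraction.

After i distinct types are collected, each trial gives a new one with probability (11−i)/11, so the expected wait for the next new type is 11/(11−i).
E = 11/11 + 11/10 + 11/9 + 11/8 + 11/7 + 11/6 + 11/5 + 11/4 + 11/3 + 11/2 + 11/1 = 83711/2520.

83711/2520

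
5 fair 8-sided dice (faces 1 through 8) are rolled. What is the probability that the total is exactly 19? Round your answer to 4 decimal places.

There are 8^5 = 32768 equally likely outcomes.
The number of ordered 5-tuples from {1,…,8} summing to 19 is 2010.
P(sum = 19) = 2010/32768 = 1005/16384 ≈ 0.0613.

0.0613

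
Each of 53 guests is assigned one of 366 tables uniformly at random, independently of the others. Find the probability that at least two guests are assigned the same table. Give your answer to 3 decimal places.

0.981

It's easier to compute the probability that all 53 are distinct.
P(all distinct) = 366/366 · 365/366 · ··· · 314/366 ≈ 0.019.
So the probability of at least one match is 1 − 0.019 = 0.981.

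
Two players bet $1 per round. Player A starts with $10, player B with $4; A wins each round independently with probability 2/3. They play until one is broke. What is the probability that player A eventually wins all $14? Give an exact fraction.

Let r = q/p = (1/3)/(2/3) = 1/2. The recurrence P(i) = p·P(i+1) + q·P(i−1) with P(0)=0, P(14)=1 gives P(i) = (1 − r^i)/(1 − r^14).
P(10) = (1 − (1/2)^10) / (1 − (1/2)^14) = 5456/5461.

5456/5461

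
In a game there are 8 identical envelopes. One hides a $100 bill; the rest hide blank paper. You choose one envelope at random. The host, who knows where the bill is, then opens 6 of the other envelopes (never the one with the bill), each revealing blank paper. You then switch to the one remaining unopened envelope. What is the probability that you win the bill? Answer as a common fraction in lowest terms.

Your original envelope holds the bill with probability 1/8, so the other 7 collectively hold it with probability 7/8.
The host can always find 6 empty envelopes to open, so the reveals don't change that 7/8; it is now spread over the 1 remaining unopened envelope.
P(win by switching) = (7/8) · (1/1) = 7/8.

7/8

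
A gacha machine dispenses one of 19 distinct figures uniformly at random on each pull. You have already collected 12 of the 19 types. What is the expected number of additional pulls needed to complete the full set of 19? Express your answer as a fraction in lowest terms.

6897/140

Starting from 12 distinct types, each trial gives a new one with probability (19−i)/19 when i types are held, so the wait for the next new type is 19/(19−i).
E = 19/7 + 19/6 + 19/5 + 19/4 + 19/3 + 19/2 + 19/1 = 6897/140.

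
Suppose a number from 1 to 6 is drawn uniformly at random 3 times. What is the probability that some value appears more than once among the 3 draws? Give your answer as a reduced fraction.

P(all 3 different) = 6/6 · 5/6 · ··· · 4/6 = 5/9.
P(at least two equal) = 1 − 5/9 = 4/9.

4/9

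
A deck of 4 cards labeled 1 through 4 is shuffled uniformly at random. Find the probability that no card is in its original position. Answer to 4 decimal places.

This is the derangement probability: permutations of 4 with no fixed point.
D(4) = 4! · (1 − 1/1! + 1/2! − ··· + (−1)^4/4!) = 9.
P = 9/24 = 3/8 ≈ 0.3750.

0.3750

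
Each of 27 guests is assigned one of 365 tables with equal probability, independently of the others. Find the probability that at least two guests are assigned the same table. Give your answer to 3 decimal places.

0.627

It's easier to compute the probability that all 27 are distinct.
P(all distinct) = 365/365 · 364/365 · ··· · 339/365 ≈ 0.373.
So the probability of at least one match is 1 − 0.373 = 0.627.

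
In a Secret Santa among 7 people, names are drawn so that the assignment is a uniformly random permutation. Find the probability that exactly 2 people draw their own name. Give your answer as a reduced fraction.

Choose which 2 of the 7 are fixed: C(7,2) = 21 ways.
The remaining 5 must have no fixed point: D(5) = 44.
P = 21·44/5040 = 11/60.

11/60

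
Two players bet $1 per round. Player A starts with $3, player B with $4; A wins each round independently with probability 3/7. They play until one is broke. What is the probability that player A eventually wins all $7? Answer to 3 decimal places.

Let r = q/p = (4/7)/(3/7) = 4/3. The recurrence P(i) = p·P(i+1) + q·P(i−1) with P(0)=0, P(7)=1 gives P(i) = (1 − r^i)/(1 − r^7).
P(3) = (1 − (4/3)^3) / (1 − (4/3)^7) = 2997/14197 ≈ 0.211.

0.211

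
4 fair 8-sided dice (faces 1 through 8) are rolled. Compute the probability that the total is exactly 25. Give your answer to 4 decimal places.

There are 8^4 = 4096 equally likely outcomes.
The number of ordered 4-tuples from {1,…,8} summing to 25 is 120.
P(sum = 25) = 120/4096 = 15/512 ≈ 0.0293.

0.0293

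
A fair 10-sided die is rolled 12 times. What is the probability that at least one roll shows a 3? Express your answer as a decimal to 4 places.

P(no roll shows a 3) = (9/10)^12 ≈ 0.2824.
P(at least one) = 1 − 0.2824 = 0.7176.

0.7176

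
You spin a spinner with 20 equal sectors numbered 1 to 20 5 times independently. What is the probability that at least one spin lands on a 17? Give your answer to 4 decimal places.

0.2262

P(no spin lands on a 17) = (19/20)^5 ≈ 0.7738.
P(at least one) = 1 − 0.7738 = 0.2262.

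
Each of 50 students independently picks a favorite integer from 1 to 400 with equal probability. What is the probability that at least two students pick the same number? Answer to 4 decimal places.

It's easier to compute the probability that all 50 are distinct.
P(all distinct) = 400/400 · 399/400 · ··· · 351/400 ≈ 0.0409.
So the probability of at least one match is 1 − 0.0409 = 0.9591.

0.9591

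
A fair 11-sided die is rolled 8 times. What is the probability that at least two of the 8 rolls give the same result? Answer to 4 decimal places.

P(all 8 different) = 11/11 · 10/11 · ··· · 4/11 ≈ 0.0310.
P(at least two equal) = 1 − 0.0310 = 0.9690.

0.9690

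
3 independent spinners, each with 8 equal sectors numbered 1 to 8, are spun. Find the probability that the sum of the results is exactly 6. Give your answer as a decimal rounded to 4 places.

0.0195

There are 8^3 = 512 equally likely outcomes.
The number of ordered 3-tuples from {1,…,8} summing to 6 is 10.
P(sum = 6) = 10/512 = 5/256 ≈ 0.0195.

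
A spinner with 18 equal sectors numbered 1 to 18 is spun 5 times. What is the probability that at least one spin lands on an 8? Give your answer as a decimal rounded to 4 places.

0.2486

P(no spin lands on an 8) = (17/18)^5 ≈ 0.7514.
P(at least one) = 1 − 0.7514 = 0.2486.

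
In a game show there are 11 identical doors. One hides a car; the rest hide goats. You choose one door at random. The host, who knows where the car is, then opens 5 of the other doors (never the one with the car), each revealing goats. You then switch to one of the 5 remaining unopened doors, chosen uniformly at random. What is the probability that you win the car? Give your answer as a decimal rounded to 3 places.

0.182

Your original door holds the car with probability 1/11, so the other 10 collectively hold it with probability 10/11.
The host can always find 5 empty doors to open, so the reveals don't change that 10/11; it is now spread over the 5 remaining unopened doors.
P(win by switching) = (10/11) · (1/5) = 2/11 ≈ 0.182.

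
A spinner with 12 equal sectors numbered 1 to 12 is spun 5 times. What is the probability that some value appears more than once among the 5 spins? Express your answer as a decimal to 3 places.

P(all 5 different) = 12/12 · 11/12 · ··· · 8/12 ≈ 0.382.
P(at least two equal) = 1 − 0.382 = 0.618.

0.618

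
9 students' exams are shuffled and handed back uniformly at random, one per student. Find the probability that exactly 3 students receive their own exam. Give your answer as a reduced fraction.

Choose which 3 of the 9 are fixed: C(9,3) = 84 ways.
The remaining 6 must have no fixed point: D(6) = 265.
P = 84·265/362880 = 53/864.

53/864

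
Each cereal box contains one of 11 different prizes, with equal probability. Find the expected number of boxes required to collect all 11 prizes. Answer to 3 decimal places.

After i distinct types are collected, each trial gives a new one with probability (11−i)/11, so the expected wait for the next new type is 11/(11−i).
E = 11/11 + 11/10 + 11/9 + 11/8 + 11/7 + 11/6 + 11/5 + 11/4 + 11/3 + 11/2 + 11/1 = 83711/2520 ≈ 33.219.

33.219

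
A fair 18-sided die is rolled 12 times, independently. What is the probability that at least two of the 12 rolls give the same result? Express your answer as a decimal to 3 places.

0.992

P(all 12 different) = 18/18 · 17/18 · ··· · 7/18 ≈ 0.008.
P(at least two equal) = 1 − 0.008 = 0.992.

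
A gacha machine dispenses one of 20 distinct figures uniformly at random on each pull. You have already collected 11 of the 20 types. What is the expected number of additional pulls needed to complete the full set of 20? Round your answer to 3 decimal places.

Starting from 11 distinct types, each trial gives a new one with probability (20−i)/20 when i types are held, so the wait for the next new type is 20/(20−i).
E = 20/9 + 20/8 + 20/7 + 20/6 + 20/5 + 20/4 + 20/3 + 20/2 + 20/1 = 7129/126 ≈ 56.579.

56.579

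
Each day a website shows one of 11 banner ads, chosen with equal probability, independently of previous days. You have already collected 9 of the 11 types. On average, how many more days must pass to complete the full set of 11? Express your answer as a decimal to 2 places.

Starting from 9 distinct types, each trial gives a new one with probability (11−i)/11 when i types are held, so the wait for the next new type is 11/(11−i).
E = 11/2 + 11/1 = 33/2 ≈ 16.50.

16.50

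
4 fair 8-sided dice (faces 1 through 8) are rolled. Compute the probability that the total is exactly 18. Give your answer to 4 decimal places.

There are 8^4 = 4096 equally likely outcomes.
The number of ordered 4-tuples from {1,…,8} summing to 18 is 344.
P(sum = 18) = 344/4096 = 43/512 ≈ 0.0840.

0.0840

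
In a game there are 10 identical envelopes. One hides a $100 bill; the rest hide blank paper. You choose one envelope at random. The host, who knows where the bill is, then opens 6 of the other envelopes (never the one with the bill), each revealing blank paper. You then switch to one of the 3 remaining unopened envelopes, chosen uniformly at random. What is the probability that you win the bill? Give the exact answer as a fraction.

3/10

Your original envelope holds the bill with probability 1/10, so the other 9 collectively hold it with probability 9/10.
The host can always find 6 empty envelopes to open, so the reveals don't change that 9/10; it is now spread over the 3 remaining unopened envelopes.
P(win by switching) = (9/10) · (1/3) = 3/10.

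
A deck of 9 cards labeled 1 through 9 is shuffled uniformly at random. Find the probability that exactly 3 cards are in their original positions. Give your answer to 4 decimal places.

0.0613

Choose which 3 of the 9 are fixed: C(9,3) = 84 ways.
The remaining 6 must have no fixed point: D(6) = 265.
P = 84·265/362880 = 53/864 ≈ 0.0613.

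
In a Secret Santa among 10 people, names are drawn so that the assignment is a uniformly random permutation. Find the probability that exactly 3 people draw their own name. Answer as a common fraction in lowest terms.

Choose which 3 of the 10 are fixed: C(10,3) = 120 ways.
The remaining 7 must have no fixed point: D(7) = 1854.
P = 120·1854/3628800 = 103/1680.

103/1680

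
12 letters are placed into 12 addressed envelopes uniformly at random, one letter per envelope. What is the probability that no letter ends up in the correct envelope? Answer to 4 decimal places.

This is the derangement probability: permutations of 12 with no fixed point.
D(12) = 12! · (1 − 1/1! + 1/2! − ··· + (−1)^12/12!) = 176214841.
P = 176214841/479001600 = 16019531/43545600 ≈ 0.3679.

0.3679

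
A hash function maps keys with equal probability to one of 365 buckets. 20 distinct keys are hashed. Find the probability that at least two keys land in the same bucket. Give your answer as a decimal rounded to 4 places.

0.4114

It's easier to compute the probability that all 20 are distinct.
P(all distinct) = 365/365 · 364/365 · ··· · 346/365 ≈ 0.5886.
So the probability of at least one match is 1 − 0.5886 = 0.4114.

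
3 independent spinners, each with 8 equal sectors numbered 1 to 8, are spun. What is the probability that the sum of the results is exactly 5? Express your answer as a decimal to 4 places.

0.0117

There are 8^3 = 512 equally likely outcomes.
The number of ordered 3-tuples from {1,…,8} summing to 5 is 6.
P(sum = 5) = 6/512 = 3/256 ≈ 0.0117.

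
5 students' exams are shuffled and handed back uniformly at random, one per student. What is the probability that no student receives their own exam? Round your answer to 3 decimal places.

0.367

This is the derangement probability: permutations of 5 with no fixed point.
D(5) = 5! · (1 − 1/1! + 1/2! − ··· + (−1)^5/5!) = 44.
P = 44/120 = 11/30 ≈ 0.367.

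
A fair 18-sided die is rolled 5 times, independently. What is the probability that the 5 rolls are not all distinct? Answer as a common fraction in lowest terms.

P(all 5 different) = 18/18 · 17/18 · ··· · 14/18 = 1190/2187.
P(at least two equal) = 1 − 1190/2187 = 997/2187.

997/2187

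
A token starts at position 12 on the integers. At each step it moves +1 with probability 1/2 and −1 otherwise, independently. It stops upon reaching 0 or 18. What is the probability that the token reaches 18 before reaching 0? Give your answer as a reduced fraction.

With a fair step, P(i) = ½P(i−1) + ½P(i+1) with P(0)=0, P(18)=1 has the linear solution P(i) = i/18.
P(12) = 12/18 = 2/3.

2/3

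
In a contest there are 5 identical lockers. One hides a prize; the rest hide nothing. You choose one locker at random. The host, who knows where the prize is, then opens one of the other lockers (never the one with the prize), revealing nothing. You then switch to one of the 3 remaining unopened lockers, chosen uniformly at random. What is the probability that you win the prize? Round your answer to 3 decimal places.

0.267

Your original locker holds the prize with probability 1/5, so the other 4 collectively hold it with probability 4/5.
The host can always find an empty locker to open, so this doesn't change that 4/5; it is now spread over the 3 remaining unopened lockers.
P(win by switching) = (4/5) · (1/3) = 4/15 ≈ 0.267.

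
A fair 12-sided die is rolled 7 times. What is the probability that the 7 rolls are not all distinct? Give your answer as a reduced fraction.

3071/3456

P(all 7 different) = 12/12 · 11/12 · ··· · 6/12 = 385/3456.
P(at least two equal) = 1 − 385/3456 = 3071/3456.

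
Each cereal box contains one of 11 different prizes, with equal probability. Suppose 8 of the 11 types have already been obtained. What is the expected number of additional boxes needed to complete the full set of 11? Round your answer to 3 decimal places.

20.167

Starting from 8 distinct types, each trial gives a new one with probability (11−i)/11 when i types are held, so the wait for the next new type is 11/(11−i).
E = 11/3 + 11/2 + 11/1 = 121/6 ≈ 20.167.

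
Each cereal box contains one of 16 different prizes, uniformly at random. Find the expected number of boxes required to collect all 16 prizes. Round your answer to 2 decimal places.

After i distinct types are collected, each trial gives a new one with probability (16−i)/16, so the expected wait for the next new type is 16/(16−i).
E = 16/16 + 16/15 + 16/14 + 16/13 + 16/12 + 16/11 + 16/10 + 16/9 + 16/8 + 16/7 + 16/6 + 16/5 + 16/4 + 16/3 + 16/2 + 16/1 = 2436559/45045 ≈ 54.09.

54.09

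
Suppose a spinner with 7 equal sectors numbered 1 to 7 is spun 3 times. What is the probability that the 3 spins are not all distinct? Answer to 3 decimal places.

0.388

P(all 3 different) = 7/7 · 6/7 · ··· · 5/7 ≈ 0.612.
P(at least two equal) = 1 − 0.612 = 0.388.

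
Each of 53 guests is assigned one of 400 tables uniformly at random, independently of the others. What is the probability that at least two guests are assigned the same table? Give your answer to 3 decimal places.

0.973

It's easier to compute the probability that all 53 are distinct.
P(all distinct) = 400/400 · 399/400 · ··· · 348/400 ≈ 0.027.
So the probability of at least one match is 1 − 0.027 = 0.973.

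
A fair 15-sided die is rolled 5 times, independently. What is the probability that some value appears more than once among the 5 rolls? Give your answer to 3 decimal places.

0.525

P(all 5 different) = 15/15 · 14/15 · ··· · 11/15 ≈ 0.475.
P(at least two equal) = 1 − 0.475 = 0.525.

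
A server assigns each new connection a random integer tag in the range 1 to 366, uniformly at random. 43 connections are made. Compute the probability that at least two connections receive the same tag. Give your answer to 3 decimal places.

It's easier to compute the probability that all 43 are distinct.
P(all distinct) = 366/366 · 365/366 · ··· · 324/366 ≈ 0.077.
So the probability of at least one match is 1 − 0.077 = 0.923.

0.923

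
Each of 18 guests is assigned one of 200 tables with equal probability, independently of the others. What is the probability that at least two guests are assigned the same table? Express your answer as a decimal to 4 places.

It's easier to compute the probability that all 18 are distinct.
P(all distinct) = 200/200 · 199/200 · ··· · 183/200 ≈ 0.4546.
So the probability of at least one match is 1 − 0.4546 = 0.5454.

0.5454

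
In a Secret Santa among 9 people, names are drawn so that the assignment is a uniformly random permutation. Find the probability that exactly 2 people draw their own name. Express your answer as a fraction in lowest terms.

103/560

Choose which 2 of the 9 are fixed: C(9,2) = 36 ways.
The remaining 7 must have no fixed point: D(7) = 1854.
P = 36·1854/362880 = 103/560.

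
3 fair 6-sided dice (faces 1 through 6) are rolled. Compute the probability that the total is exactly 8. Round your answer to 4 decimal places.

0.0972

There are 6^3 = 216 equally likely outcomes.
The number of ordered 3-tuples from {1,…,6} summing to 8 is 21.
P(sum = 8) = 21/216 = 7/72 ≈ 0.0972.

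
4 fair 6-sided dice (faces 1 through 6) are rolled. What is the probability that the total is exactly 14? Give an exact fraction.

73/648

There are 6^4 = 1296 equally likely outcomes.
The number of ordered 4-tuples from {1,…,6} summing to 14 is 146.
P(sum = 14) = 146/1296 = 73/648.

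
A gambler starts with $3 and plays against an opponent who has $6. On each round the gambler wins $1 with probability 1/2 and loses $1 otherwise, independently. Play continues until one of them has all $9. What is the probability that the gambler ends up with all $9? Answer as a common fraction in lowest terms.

1/3

With a fair step, P(i) = ½P(i−1) + ½P(i+1) with P(0)=0, P(9)=1 has the linear solution P(i) = i/9.
P(3) = 3/9 = 1/3.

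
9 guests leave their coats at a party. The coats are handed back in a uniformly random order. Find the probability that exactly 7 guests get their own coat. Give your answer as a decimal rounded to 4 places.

Choose which 7 of the 9 are fixed: C(9,7) = 36 ways.
The remaining 2 must have no fixed point: D(2) = 1.
P = 36·1/362880 = 1/10080 ≈ 0.0001.

0.0001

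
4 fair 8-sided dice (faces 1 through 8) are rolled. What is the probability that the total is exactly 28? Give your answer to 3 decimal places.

There are 8^4 = 4096 equally likely outcomes.
The number of ordered 4-tuples from {1,…,8} summing to 28 is 35.
P(sum = 28) = 35/4096 ≈ 0.009.

0.009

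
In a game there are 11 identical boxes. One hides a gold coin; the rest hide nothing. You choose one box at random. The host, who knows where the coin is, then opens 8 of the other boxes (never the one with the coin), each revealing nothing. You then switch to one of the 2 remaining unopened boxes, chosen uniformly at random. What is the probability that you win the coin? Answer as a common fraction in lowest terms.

5/11

Your original box holds the coin with probability 1/11, so the other 10 collectively hold it with probability 10/11.
The host can always find 8 empty boxes to open, so the reveals don't change that 10/11; it is now spread over the 2 remaining unopened boxes.
P(win by switching) = (10/11) · (1/2) = 5/11.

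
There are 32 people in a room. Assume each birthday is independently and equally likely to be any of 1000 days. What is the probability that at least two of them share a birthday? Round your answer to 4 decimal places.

It's easier to compute the probability that all 32 are distinct.
P(all distinct) = 1000/1000 · 999/1000 · ··· · 969/1000 ≈ 0.6057.
So the probability of at least one match is 1 − 0.6057 = 0.3943.

0.3943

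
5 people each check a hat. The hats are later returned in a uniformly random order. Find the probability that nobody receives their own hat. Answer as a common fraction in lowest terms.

This is the derangement probability: permutations of 5 with no fixed point.
D(5) = 5! · (1 − 1/1! + 1/2! − ··· + (−1)^5/5!) = 44.
P = 44/120 = 11/30.

11/30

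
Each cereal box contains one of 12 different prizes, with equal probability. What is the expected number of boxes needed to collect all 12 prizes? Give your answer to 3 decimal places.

37.239

After i distinct types are collected, each trial gives a new one with probability (12−i)/12, so the expected wait for the next new type is 12/(12−i).
E = 12/12 + 12/11 + 12/10 + 12/9 + 12/8 + 12/7 + 12/6 + 12/5 + 12/4 + 12/3 + 12/2 + 12/1 = 86021/2310 ≈ 37.239.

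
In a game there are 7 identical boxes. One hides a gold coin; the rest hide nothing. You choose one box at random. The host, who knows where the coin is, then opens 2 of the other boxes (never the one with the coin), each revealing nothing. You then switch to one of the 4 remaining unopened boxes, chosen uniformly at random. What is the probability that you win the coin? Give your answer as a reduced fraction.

3/14

Your original box holds the coin with probability 1/7, so the other 6 collectively hold it with probability 6/7.
The host can always find 2 empty boxes to open, so the reveals don't change that 6/7; it is now spread over the 4 remaining unopened boxes.
P(win by switching) = (6/7) · (1/4) = 3/14.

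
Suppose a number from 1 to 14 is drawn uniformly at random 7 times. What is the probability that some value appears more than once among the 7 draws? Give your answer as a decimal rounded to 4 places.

0.8359

P(all 7 different) = 14/14 · 13/14 · ··· · 8/14 ≈ 0.1641.
P(at least two equal) = 1 − 0.1641 = 0.8359.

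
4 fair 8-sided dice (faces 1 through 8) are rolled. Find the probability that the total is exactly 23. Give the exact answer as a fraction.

51/1024

There are 8^4 = 4096 equally likely outcomes.
The number of ordered 4-tuples from {1,…,8} summing to 23 is 204.
P(sum = 23) = 204/4096 = 51/1024.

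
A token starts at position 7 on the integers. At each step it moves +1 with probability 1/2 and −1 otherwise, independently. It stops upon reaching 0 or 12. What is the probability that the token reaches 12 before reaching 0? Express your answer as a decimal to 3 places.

With a fair step, P(i) = ½P(i−1) + ½P(i+1) with P(0)=0, P(12)=1 has the linear solution P(i) = i/12.
P(7) = 7/12 ≈ 0.583.

0.583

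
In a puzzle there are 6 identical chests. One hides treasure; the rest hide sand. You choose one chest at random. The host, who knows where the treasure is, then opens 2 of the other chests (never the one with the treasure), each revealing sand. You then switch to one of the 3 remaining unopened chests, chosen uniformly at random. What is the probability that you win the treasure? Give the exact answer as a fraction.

Your original chest holds the treasure with probability 1/6, so the other 5 collectively hold it with probability 5/6.
The host can always find 2 empty chests to open, so the reveals don't change that 5/6; it is now spread over the 3 remaining unopened chests.
P(win by switching) = (5/6) · (1/3) = 5/18.

5/18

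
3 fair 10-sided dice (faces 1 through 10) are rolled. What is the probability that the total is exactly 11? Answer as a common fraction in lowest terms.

There are 10^3 = 1000 equally likely outcomes.
The number of ordered 3-tuples from {1,…,10} summing to 11 is 45.
P(sum = 11) = 45/1000 = 9/200.

9/200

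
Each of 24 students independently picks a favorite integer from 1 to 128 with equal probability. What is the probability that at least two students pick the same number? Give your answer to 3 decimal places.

It's easier to compute the probability that all 24 are distinct.
P(all distinct) = 128/128 · 127/128 · ··· · 105/128 ≈ 0.100.
So the probability of at least one match is 1 − 0.100 = 0.900.

0.900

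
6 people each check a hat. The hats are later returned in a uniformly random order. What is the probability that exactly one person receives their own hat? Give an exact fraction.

Choose which one is fixed: C(6,1) = 6 ways.
The remaining 5 must have no fixed point: D(5) = 44.
P = 6·44/720 = 11/30.

11/30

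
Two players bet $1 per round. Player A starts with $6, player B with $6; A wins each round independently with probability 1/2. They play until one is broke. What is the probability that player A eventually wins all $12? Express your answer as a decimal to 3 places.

With a fair step, P(i) = ½P(i−1) + ½P(i+1) with P(0)=0, P(12)=1 has the linear solution P(i) = i/12.
P(6) = 6/12 = 1/2 ≈ 0.500.

0.500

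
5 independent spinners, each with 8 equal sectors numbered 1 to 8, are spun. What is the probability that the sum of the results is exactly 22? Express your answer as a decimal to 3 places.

There are 8^5 = 32768 equally likely outcomes.
The number of ordered 5-tuples from {1,…,8} summing to 22 is 2460.
P(sum = 22) = 2460/32768 = 615/8192 ≈ 0.075.

0.075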